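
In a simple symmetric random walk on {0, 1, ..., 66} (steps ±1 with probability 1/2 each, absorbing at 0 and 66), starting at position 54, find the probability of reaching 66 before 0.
P(hit 66 before 0) = 54/66 = 9/11

Let u_k = P(hit 66 before 0 | start at k). Then u_0 = 0, u_66 = 1, and u_k = u_{k-1}/2 + u_{k+1}/2 for 1 ≤ k ≤ 65. This harmonic recurrence is solved by u_k = k/66, giving u_54 = 54/66 = 9/11.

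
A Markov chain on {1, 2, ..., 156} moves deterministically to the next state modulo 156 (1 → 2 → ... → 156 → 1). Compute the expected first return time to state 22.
E[T_22 | X_0 = 22] = 156

The chain cycles deterministically, so starting at state 22 it returns in exactly 156 steps. Equivalently, the stationary distribution is uniform π_j = 1/156 for every state j, so by Kac's formula E[T_22] = 1/π_22 = 156.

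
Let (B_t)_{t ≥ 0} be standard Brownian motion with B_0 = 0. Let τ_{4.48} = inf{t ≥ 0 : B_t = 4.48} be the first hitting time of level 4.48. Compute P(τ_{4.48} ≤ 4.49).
P(τ_{4.48} ≤ 4.49) = 2(1 − Φ(4.48/√4.49)) = 2(1 − Φ(2.1142)) ≈ 0.0345

By the reflection principle for standard BM, P(τ_b ≤ t) = 2 · P(B_t ≥ b). Since B_t ~ N(0, t), P(B_t ≥ 4.48) = 1 − Φ(4.48/√t) = 1 − Φ(4.48/√4.49) = 1 − Φ(2.1142) ≈ 0.01725. Doubling: P(τ_{4.48} ≤ 4.49) ≈ 2 · 0.01725 = 0.03450 ≈ 0.0345.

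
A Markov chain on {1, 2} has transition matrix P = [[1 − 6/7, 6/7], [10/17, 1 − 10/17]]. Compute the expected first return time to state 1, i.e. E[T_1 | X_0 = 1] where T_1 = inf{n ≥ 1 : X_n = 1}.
E[T_1 | X_0 = 1] = 1/π_1 = 86/35

For an irreducible recurrent Markov chain with stationary distribution π, E[T_i | X_0 = i] = 1/π_i (Kac's formula). Here π_1 = (10/17)/(6/7 + 10/17) = (10/17)/(172/119) = 35/86, so E[T_1 | X_0 = 1] = 1/π_1 = (6/7 + 10/17)/(10/17) = (172/119)/(10/17) = 86/35.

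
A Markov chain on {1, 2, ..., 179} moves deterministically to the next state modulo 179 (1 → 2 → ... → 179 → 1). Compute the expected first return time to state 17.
E[T_17 | X_0 = 17] = 179

The chain cycles deterministically, so starting at state 17 it returns in exactly 179 steps. Equivalently, the stationary distribution is uniform π_j = 1/179 for every state j, so by Kac's formula E[T_17] = 1/π_17 = 179.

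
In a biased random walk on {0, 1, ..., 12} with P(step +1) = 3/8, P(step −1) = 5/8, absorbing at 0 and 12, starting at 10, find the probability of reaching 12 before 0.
P(hit 12 before 0) = (1 − (5/3)^10) / (1 − (5/3)^12) = 5459949/15225574

Let u_k denote P(reach 12 before 0 | start at k). Boundary: u_0 = 0, u_12 = 1. Recurrence: u_k = 3/8·u_{k+1} + 5/8·u_{k-1} for 1 ≤ k ≤ 11. Try u_k = A + B·r^k with r = q/p = (5/8)/(3/8) = 5/3. Substitution satisfies the recurrence; boundary conditions give:
  u_k = (1 − r^k) / (1 − r^N) = (1 − (5/3)^10) / (1 − (5/3)^12) = 5459949/15225574.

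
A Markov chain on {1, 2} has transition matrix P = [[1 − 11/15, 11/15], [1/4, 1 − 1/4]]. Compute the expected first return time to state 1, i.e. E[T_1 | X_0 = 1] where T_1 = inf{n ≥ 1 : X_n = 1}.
E[T_1 | X_0 = 1] = 1/π_1 = 59/15

For an irreducible recurrent Markov chain with stationary distribution π, E[T_i | X_0 = i] = 1/π_i (Kac's formula). Here π_1 = (1/4)/(11/15 + 1/4) = (1/4)/(59/60) = 15/59, so E[T_1 | X_0 = 1] = 1/π_1 = (11/15 + 1/4)/(1/4) = (59/60)/(1/4) = 59/15.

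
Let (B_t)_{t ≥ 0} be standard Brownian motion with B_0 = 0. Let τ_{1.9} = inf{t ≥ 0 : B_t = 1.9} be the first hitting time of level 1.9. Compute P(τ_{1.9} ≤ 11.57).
P(τ_{1.9} ≤ 11.57) = 2(1 − Φ(1.9/√11.57)) = 2(1 − Φ(0.5586)) ≈ 0.5764

By the reflection principle for standard BM, P(τ_b ≤ t) = 2 · P(B_t ≥ b). Since B_t ~ N(0, t), P(B_t ≥ 1.9) = 1 − Φ(1.9/√t) = 1 − Φ(1.9/√11.57) = 1 − Φ(0.5586) ≈ 0.28822. Doubling: P(τ_{1.9} ≤ 11.57) ≈ 2 · 0.28822 = 0.57644 ≈ 0.5764.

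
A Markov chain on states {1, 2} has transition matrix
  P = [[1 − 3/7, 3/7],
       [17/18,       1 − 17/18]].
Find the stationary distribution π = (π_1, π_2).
π_1 = 119/173, π_2 = 54/173

Solve πP = π with π_1 + π_2 = 1. From πP = π: π_1 · (1 − 3/7) + π_2 · 17/18 = π_1 ⇒ π_2 · 17/18 = π_1 · 3/7 ⇒ π_2/π_1 = (3/7)/(17/18) = 54/119. Together with π_1 + π_2 = 1:
  π_1 = (17/18)/(3/7 + 17/18) = (17/18)/(173/126) = 119/173,
  π_2 = (3/7)/(3/7 + 17/18) = (3/7)/(173/126) = 54/173.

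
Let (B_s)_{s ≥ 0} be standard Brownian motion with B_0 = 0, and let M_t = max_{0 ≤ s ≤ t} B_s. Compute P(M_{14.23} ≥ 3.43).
P(M_{14.23} ≥ 3.43) = 2·P(B_{14.23} ≥ 3.43) = 2(1 − Φ(3.43/√14.23)) ≈ 0.3632

By the reflection principle for Brownian motion, P(M_t ≥ a) = 2 · P(B_t ≥ a) for a ≥ 0. Since B_t ~ N(0, t), P(B_t ≥ 3.43) = 1 − Φ(3.43/√t) = 1 − Φ(3.43/√14.23) = 1 − Φ(0.9093). So
  P(M_{14.23} ≥ 3.43) = 2(1 − Φ(0.9093)) ≈ 0.3632.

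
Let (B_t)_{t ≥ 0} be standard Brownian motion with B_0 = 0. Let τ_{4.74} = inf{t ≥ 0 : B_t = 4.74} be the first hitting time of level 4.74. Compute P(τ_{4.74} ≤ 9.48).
P(τ_{4.74} ≤ 9.48) = 2(1 − Φ(4.74/√9.48)) = 2(1 − Φ(1.5395)) ≈ 0.1237

By the reflection principle for standard BM, P(τ_b ≤ t) = 2 · P(B_t ≥ b). Since B_t ~ N(0, t), P(B_t ≥ 4.74) = 1 − Φ(4.74/√t) = 1 − Φ(4.74/√9.48) = 1 − Φ(1.5395) ≈ 0.06184. Doubling: P(τ_{4.74} ≤ 9.48) ≈ 2 · 0.06184 = 0.12368 ≈ 0.1237.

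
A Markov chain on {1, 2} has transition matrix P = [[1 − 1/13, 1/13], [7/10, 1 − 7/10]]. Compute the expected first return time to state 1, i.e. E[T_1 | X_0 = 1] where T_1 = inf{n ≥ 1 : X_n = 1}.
E[T_1 | X_0 = 1] = 1/π_1 = 101/91

For an irreducible recurrent Markov chain with stationary distribution π, E[T_i | X_0 = i] = 1/π_i (Kac's formula). Here π_1 = (7/10)/(1/13 + 7/10) = (7/10)/(101/130) = 91/101, so E[T_1 | X_0 = 1] = 1/π_1 = (1/13 + 7/10)/(7/10) = (101/130)/(7/10) = 101/91.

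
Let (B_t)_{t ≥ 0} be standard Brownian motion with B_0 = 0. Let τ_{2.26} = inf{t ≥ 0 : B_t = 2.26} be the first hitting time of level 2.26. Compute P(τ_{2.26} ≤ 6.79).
P(τ_{2.26} ≤ 6.79) = 2(1 − Φ(2.26/√6.79)) = 2(1 − Φ(0.8673)) ≈ 0.3858

By the reflection principle for standard BM, P(τ_b ≤ t) = 2 · P(B_t ≥ b). Since B_t ~ N(0, t), P(B_t ≥ 2.26) = 1 − Φ(2.26/√t) = 1 − Φ(2.26/√6.79) = 1 − Φ(0.8673) ≈ 0.19289. Doubling: P(τ_{2.26} ≤ 6.79) ≈ 2 · 0.19289 = 0.38578 ≈ 0.3858.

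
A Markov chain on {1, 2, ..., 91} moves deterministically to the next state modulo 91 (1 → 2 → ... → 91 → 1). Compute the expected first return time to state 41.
E[T_41 | X_0 = 41] = 91

The chain cycles deterministically, so starting at state 41 it returns in exactly 91 steps. Equivalently, the stationary distribution is uniform π_j = 1/91 for every state j, so by Kac's formula E[T_41] = 1/π_41 = 91.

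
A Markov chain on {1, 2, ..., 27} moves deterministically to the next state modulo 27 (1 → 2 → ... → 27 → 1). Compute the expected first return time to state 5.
E[T_5 | X_0 = 5] = 27

The chain cycles deterministically, so starting at state 5 it returns in exactly 27 steps. Equivalently, the stationary distribution is uniform π_j = 1/27 for every state j, so by Kac's formula E[T_5] = 1/π_5 = 27.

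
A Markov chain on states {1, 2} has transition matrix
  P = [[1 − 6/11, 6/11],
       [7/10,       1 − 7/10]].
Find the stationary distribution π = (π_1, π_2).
π_1 = 77/137, π_2 = 60/137

Solve πP = π with π_1 + π_2 = 1. From πP = π: π_1 · (1 − 6/11) + π_2 · 7/10 = π_1 ⇒ π_2 · 7/10 = π_1 · 6/11 ⇒ π_2/π_1 = (6/11)/(7/10) = 60/77. Together with π_1 + π_2 = 1:
  π_1 = (7/10)/(6/11 + 7/10) = (7/10)/(137/110) = 77/137,
  π_2 = (6/11)/(6/11 + 7/10) = (6/11)/(137/110) = 60/137.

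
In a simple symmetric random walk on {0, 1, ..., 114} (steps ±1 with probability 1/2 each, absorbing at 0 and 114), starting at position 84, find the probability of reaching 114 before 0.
P(hit 114 before 0) = 84/114 = 14/19

Let u_k = P(hit 114 before 0 | start at k). Then u_0 = 0, u_114 = 1, and u_k = u_{k-1}/2 + u_{k+1}/2 for 1 ≤ k ≤ 113. This harmonic recurrence is solved by u_k = k/114, giving u_84 = 84/114 = 14/19.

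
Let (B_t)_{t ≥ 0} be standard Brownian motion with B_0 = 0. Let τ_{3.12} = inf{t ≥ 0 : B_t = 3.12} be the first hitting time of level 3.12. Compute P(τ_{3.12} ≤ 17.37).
P(τ_{3.12} ≤ 17.37) = 2(1 − Φ(3.12/√17.37)) = 2(1 − Φ(0.7486)) ≈ 0.4541

By the reflection principle for standard BM, P(τ_b ≤ t) = 2 · P(B_t ≥ b). Since B_t ~ N(0, t), P(B_t ≥ 3.12) = 1 − Φ(3.12/√t) = 1 − Φ(3.12/√17.37) = 1 − Φ(0.7486) ≈ 0.22705. Doubling: P(τ_{3.12} ≤ 17.37) ≈ 2 · 0.22705 = 0.45410 ≈ 0.4541.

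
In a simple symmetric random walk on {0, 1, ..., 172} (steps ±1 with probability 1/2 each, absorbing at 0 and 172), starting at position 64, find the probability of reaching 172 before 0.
P(hit 172 before 0) = 64/172 = 16/43

Let u_k = P(hit 172 before 0 | start at k). Then u_0 = 0, u_172 = 1, and u_k = u_{k-1}/2 + u_{k+1}/2 for 1 ≤ k ≤ 171. This harmonic recurrence is solved by u_k = k/172, giving u_64 = 64/172 = 16/43.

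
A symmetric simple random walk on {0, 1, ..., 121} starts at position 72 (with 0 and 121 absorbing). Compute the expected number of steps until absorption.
E[τ | X_0 = 72] = 3528

Let v_k = E[τ | X_0 = k]. Boundary: v_0 = v_121 = 0. Recurrence: v_k = 1 + (v_{k-1} + v_{k+1})/2 for 1 ≤ k ≤ 120. The particular solution to v_k − (v_{k-1} + v_{k+1})/2 = 1 is v_k = −k^2. Adding homogeneous solution A + B k and matching boundaries gives v_k = k (121 − k). Substituting k = 72: v_72 = 72 · 49 = 3528.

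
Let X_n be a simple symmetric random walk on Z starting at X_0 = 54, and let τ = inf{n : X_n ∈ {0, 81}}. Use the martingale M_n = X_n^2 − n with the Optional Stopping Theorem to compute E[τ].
E[τ] = 1458

M_n = X_n^2 − n is a martingale (since E[X_{n+1}^2 | F_n] = X_n^2 + 1). By OST (τ has finite mean in a bounded region), E[M_τ] = E[M_0] = X_0^2 − 0 = 54^2 = 2916. Also E[M_τ] = E[X_τ^2] − E[τ]. The walk exits at 0 or 81, with P(hit 81 first) = 54/81, so E[X_τ^2] = 81^2 · 54/81 + 0 = 4374. Thus E[τ] = E[X_τ^2] − E[M_τ] = 4374 − 2916 = 1458 = 54(81 − 54) = 1458.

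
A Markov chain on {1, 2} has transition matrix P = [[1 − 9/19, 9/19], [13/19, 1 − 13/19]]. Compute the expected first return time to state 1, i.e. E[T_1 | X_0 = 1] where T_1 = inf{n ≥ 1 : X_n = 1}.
E[T_1 | X_0 = 1] = 1/π_1 = 22/13

For an irreducible recurrent Markov chain with stationary distribution π, E[T_i | X_0 = i] = 1/π_i (Kac's formula). Here π_1 = (13/19)/(9/19 + 13/19) = (13/19)/(22/19) = 13/22, so E[T_1 | X_0 = 1] = 1/π_1 = (9/19 + 13/19)/(13/19) = (22/19)/(13/19) = 22/13.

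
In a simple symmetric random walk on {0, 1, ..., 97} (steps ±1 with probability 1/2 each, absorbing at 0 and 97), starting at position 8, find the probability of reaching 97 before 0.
P(hit 97 before 0) = 8/97

Let u_k = P(hit 97 before 0 | start at k). Then u_0 = 0, u_97 = 1, and u_k = u_{k-1}/2 + u_{k+1}/2 for 1 ≤ k ≤ 96. This harmonic recurrence is solved by u_k = k/97, giving u_8 = 8/97.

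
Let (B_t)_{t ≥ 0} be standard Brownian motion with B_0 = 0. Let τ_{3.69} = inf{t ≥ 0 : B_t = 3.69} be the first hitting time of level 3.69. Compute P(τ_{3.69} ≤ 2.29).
P(τ_{3.69} ≤ 2.29) = 2(1 − Φ(3.69/√2.29)) = 2(1 − Φ(2.4384)) ≈ 0.0148

By the reflection principle for standard BM, P(τ_b ≤ t) = 2 · P(B_t ≥ b). Since B_t ~ N(0, t), P(B_t ≥ 3.69) = 1 − Φ(3.69/√t) = 1 − Φ(3.69/√2.29) = 1 − Φ(2.4384) ≈ 0.00738. Doubling: P(τ_{3.69} ≤ 2.29) ≈ 2 · 0.00738 = 0.01476 ≈ 0.0148.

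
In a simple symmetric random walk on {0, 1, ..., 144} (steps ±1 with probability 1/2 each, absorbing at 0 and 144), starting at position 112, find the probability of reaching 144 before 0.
P(hit 144 before 0) = 112/144 = 7/9

Let u_k = P(hit 144 before 0 | start at k). Then u_0 = 0, u_144 = 1, and u_k = u_{k-1}/2 + u_{k+1}/2 for 1 ≤ k ≤ 143. This harmonic recurrence is solved by u_k = k/144, giving u_112 = 112/144 = 7/9.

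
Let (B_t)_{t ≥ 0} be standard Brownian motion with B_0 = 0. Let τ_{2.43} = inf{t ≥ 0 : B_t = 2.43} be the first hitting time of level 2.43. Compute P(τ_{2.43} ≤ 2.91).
P(τ_{2.43} ≤ 2.91) = 2(1 − Φ(2.43/√2.91)) = 2(1 − Φ(1.4245)) ≈ 0.1543

By the reflection principle for standard BM, P(τ_b ≤ t) = 2 · P(B_t ≥ b). Since B_t ~ N(0, t), P(B_t ≥ 2.43) = 1 − Φ(2.43/√t) = 1 − Φ(2.43/√2.91) = 1 − Φ(1.4245) ≈ 0.07715. Doubling: P(τ_{2.43} ≤ 2.91) ≈ 2 · 0.07715 = 0.15430 ≈ 0.1543.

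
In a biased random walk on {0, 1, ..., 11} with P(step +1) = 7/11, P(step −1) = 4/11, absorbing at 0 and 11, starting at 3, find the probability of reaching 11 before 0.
P(hit 11 before 0) = (1 − (4/7)^3) / (1 − (4/7)^11) = 536126493/657710813

Let u_k denote P(reach 11 before 0 | start at k). Boundary: u_0 = 0, u_11 = 1. Recurrence: u_k = 7/11·u_{k+1} + 4/11·u_{k-1} for 1 ≤ k ≤ 10. Try u_k = A + B·r^k with r = q/p = (4/11)/(7/11) = 4/7. Substitution satisfies the recurrence; boundary conditions give:
  u_k = (1 − r^k) / (1 − r^N) = (1 − (4/7)^3) / (1 − (4/7)^11) = 536126493/657710813.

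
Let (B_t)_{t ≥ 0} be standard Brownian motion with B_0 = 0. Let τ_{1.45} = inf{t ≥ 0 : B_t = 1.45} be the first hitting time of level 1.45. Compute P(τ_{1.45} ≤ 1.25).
P(τ_{1.45} ≤ 1.25) = 2(1 − Φ(1.45/√1.25)) = 2(1 − Φ(1.2969)) ≈ 0.1947

By the reflection principle for standard BM, P(τ_b ≤ t) = 2 · P(B_t ≥ b). Since B_t ~ N(0, t), P(B_t ≥ 1.45) = 1 − Φ(1.45/√t) = 1 − Φ(1.45/√1.25) = 1 − Φ(1.2969) ≈ 0.09733. Doubling: P(τ_{1.45} ≤ 1.25) ≈ 2 · 0.09733 = 0.19466 ≈ 0.1947.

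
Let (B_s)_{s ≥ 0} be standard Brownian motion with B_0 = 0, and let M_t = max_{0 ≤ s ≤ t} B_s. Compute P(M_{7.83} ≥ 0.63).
P(M_{7.83} ≥ 0.63) = 2·P(B_{7.83} ≥ 0.63) = 2(1 − Φ(0.63/√7.83)) ≈ 0.8219

By the reflection principle for Brownian motion, P(M_t ≥ a) = 2 · P(B_t ≥ a) for a ≥ 0. Since B_t ~ N(0, t), P(B_t ≥ 0.63) = 1 − Φ(0.63/√t) = 1 − Φ(0.63/√7.83) = 1 − Φ(0.2251). So
  P(M_{7.83} ≥ 0.63) = 2(1 − Φ(0.2251)) ≈ 0.8219.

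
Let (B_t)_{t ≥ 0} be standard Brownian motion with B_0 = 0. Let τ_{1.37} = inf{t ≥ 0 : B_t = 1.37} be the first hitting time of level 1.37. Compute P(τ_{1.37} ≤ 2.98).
P(τ_{1.37} ≤ 2.98) = 2(1 − Φ(1.37/√2.98)) = 2(1 − Φ(0.7936)) ≈ 0.4274

By the reflection principle for standard BM, P(τ_b ≤ t) = 2 · P(B_t ≥ b). Since B_t ~ N(0, t), P(B_t ≥ 1.37) = 1 − Φ(1.37/√t) = 1 − Φ(1.37/√2.98) = 1 − Φ(0.7936) ≈ 0.21371. Doubling: P(τ_{1.37} ≤ 2.98) ≈ 2 · 0.21371 = 0.42742 ≈ 0.4274.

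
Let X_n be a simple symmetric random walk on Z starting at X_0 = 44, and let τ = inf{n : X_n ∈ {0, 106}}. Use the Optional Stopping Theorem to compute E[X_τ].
E[X_τ] = 44

X_n is a martingale and τ is a bounded-mean stopping time (indeed τ is finite a.s. with bounded expectation since the walk is in a bounded region). By the OST, E[X_τ] = E[X_0] = 44. Equivalently: E[X_τ] = 106 · P(hit 106 first) + 0 · P(hit 0 first) = 106 · (44/106) = 44.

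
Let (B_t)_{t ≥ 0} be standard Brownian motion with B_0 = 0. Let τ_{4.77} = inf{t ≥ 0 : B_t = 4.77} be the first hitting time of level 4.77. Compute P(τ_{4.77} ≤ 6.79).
P(τ_{4.77} ≤ 6.79) = 2(1 − Φ(4.77/√6.79)) = 2(1 − Φ(1.8306)) ≈ 0.0672

By the reflection principle for standard BM, P(τ_b ≤ t) = 2 · P(B_t ≥ b). Since B_t ~ N(0, t), P(B_t ≥ 4.77) = 1 − Φ(4.77/√t) = 1 − Φ(4.77/√6.79) = 1 − Φ(1.8306) ≈ 0.03358. Doubling: P(τ_{4.77} ≤ 6.79) ≈ 2 · 0.03358 = 0.06716 ≈ 0.0672.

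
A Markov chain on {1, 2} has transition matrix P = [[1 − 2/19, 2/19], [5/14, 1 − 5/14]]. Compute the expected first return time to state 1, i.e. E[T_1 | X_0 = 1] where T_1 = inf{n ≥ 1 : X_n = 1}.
E[T_1 | X_0 = 1] = 1/π_1 = 123/95

For an irreducible recurrent Markov chain with stationary distribution π, E[T_i | X_0 = i] = 1/π_i (Kac's formula). Here π_1 = (5/14)/(2/19 + 5/14) = (5/14)/(123/266) = 95/123, so E[T_1 | X_0 = 1] = 1/π_1 = (2/19 + 5/14)/(5/14) = (123/266)/(5/14) = 123/95.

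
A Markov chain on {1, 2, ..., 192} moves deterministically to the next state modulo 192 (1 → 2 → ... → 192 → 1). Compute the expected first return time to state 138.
E[T_138 | X_0 = 138] = 192

The chain cycles deterministically, so starting at state 138 it returns in exactly 192 steps. Equivalently, the stationary distribution is uniform π_j = 1/192 for every state j, so by Kac's formula E[T_138] = 1/π_138 = 192.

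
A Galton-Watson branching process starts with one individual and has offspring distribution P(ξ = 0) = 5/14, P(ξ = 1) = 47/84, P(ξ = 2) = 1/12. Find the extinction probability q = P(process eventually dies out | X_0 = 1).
q = 1

Mean offspring μ = 0·5/14 + 1·47/84 + 2·1/12 = 61/84 ≤ 1. For μ ≤ 1 with offspring not concentrated at 1, the Galton-Watson process goes extinct almost surely, so q = 1.
(Algebraic check: The pgf is f(s) = 5/14 + 47/84·s + 1/12·s². The extinction probability q is the smallest fixed point of f in [0, 1]. Setting s = f(s):
  1/12·s² + (47/84 − 1)·s + 5/14 = 0
  1/12·s² − (5/14 + 1/12)·s + 5/14 = 0
which factors as (s − 1)·(1/12·s − 5/14) = 0, giving roots s = 1 and s = (5/14)/(1/12) = 30/7. Since 30/7 ≥ 1, the smallest root in [0, 1] is s = 1.)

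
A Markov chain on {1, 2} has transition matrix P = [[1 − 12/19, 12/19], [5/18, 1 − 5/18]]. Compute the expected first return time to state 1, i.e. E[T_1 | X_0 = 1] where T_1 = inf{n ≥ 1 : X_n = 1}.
E[T_1 | X_0 = 1] = 1/π_1 = 311/95

For an irreducible recurrent Markov chain with stationary distribution π, E[T_i | X_0 = i] = 1/π_i (Kac's formula). Here π_1 = (5/18)/(12/19 + 5/18) = (5/18)/(311/342) = 95/311, so E[T_1 | X_0 = 1] = 1/π_1 = (12/19 + 5/18)/(5/18) = (311/342)/(5/18) = 311/95.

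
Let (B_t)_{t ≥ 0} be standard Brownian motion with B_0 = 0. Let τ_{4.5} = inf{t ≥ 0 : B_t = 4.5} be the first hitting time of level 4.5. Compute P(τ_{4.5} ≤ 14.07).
P(τ_{4.5} ≤ 14.07) = 2(1 − Φ(4.5/√14.07)) = 2(1 − Φ(1.1997)) ≈ 0.2303

By the reflection principle for standard BM, P(τ_b ≤ t) = 2 · P(B_t ≥ b). Since B_t ~ N(0, t), P(B_t ≥ 4.5) = 1 − Φ(4.5/√t) = 1 − Φ(4.5/√14.07) = 1 − Φ(1.1997) ≈ 0.11513. Doubling: P(τ_{4.5} ≤ 14.07) ≈ 2 · 0.11513 = 0.23026 ≈ 0.2303.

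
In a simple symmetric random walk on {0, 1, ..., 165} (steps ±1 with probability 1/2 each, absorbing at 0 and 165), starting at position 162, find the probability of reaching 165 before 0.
P(hit 165 before 0) = 162/165 = 54/55

Let u_k = P(hit 165 before 0 | start at k). Then u_0 = 0, u_165 = 1, and u_k = u_{k-1}/2 + u_{k+1}/2 for 1 ≤ k ≤ 164. This harmonic recurrence is solved by u_k = k/165, giving u_162 = 162/165 = 54/55.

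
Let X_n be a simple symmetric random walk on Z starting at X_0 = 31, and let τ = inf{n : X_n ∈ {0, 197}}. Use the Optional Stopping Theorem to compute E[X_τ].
E[X_τ] = 31

X_n is a martingale and τ is a bounded-mean stopping time (indeed τ is finite a.s. with bounded expectation since the walk is in a bounded region). By the OST, E[X_τ] = E[X_0] = 31. Equivalently: E[X_τ] = 197 · P(hit 197 first) + 0 · P(hit 0 first) = 197 · (31/197) = 31.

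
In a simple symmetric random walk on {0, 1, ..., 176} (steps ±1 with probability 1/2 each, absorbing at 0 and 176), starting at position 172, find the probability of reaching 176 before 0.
P(hit 176 before 0) = 172/176 = 43/44

Let u_k = P(hit 176 before 0 | start at k). Then u_0 = 0, u_176 = 1, and u_k = u_{k-1}/2 + u_{k+1}/2 for 1 ≤ k ≤ 175. This harmonic recurrence is solved by u_k = k/176, giving u_172 = 172/176 = 43/44.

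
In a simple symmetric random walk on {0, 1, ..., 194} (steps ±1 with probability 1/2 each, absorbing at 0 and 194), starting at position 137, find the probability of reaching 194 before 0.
P(hit 194 before 0) = 137/194

Let u_k = P(hit 194 before 0 | start at k). Then u_0 = 0, u_194 = 1, and u_k = u_{k-1}/2 + u_{k+1}/2 for 1 ≤ k ≤ 193. This harmonic recurrence is solved by u_k = k/194, giving u_137 = 137/194.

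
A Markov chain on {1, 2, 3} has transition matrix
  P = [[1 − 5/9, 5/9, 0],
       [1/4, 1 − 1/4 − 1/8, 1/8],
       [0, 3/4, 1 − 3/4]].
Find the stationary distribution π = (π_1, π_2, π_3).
π = (27/97, 60/97, 10/97)

This is a birth-death chain on three states, which satisfies detailed balance: π_1 · P_{12} = π_2 · P_{21} and π_2 · P_{23} = π_3 · P_{32}.
From π_1 · 5/9 = π_2 · 1/4: π_2/π_1 = (5/9)/(1/4) = 20/9.
From π_2 · 1/8 = π_3 · 3/4: π_3/π_2 = (1/8)/(3/4) = 1/6.
Take π_1 proportional to 1; then unnormalized π = (1, 20/9, 10/27). Normalize by dividing by the sum 97/27:
  π = (27/97, 60/97, 10/97).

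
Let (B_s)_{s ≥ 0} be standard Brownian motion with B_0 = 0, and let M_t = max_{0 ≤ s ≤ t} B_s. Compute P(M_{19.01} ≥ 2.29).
P(M_{19.01} ≥ 2.29) = 2·P(B_{19.01} ≥ 2.29) = 2(1 − Φ(2.29/√19.01)) ≈ 0.5994

By the reflection principle for Brownian motion, P(M_t ≥ a) = 2 · P(B_t ≥ a) for a ≥ 0. Since B_t ~ N(0, t), P(B_t ≥ 2.29) = 1 − Φ(2.29/√t) = 1 − Φ(2.29/√19.01) = 1 − Φ(0.5252). So
  P(M_{19.01} ≥ 2.29) = 2(1 − Φ(0.5252)) ≈ 0.5994.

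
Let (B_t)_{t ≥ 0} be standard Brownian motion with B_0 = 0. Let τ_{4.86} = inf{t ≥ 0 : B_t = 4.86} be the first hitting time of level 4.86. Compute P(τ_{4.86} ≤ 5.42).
P(τ_{4.86} ≤ 5.42) = 2(1 − Φ(4.86/√5.42)) = 2(1 − Φ(2.0875)) ≈ 0.0368

By the reflection principle for standard BM, P(τ_b ≤ t) = 2 · P(B_t ≥ b). Since B_t ~ N(0, t), P(B_t ≥ 4.86) = 1 − Φ(4.86/√t) = 1 − Φ(4.86/√5.42) = 1 − Φ(2.0875) ≈ 0.01842. Doubling: P(τ_{4.86} ≤ 5.42) ≈ 2 · 0.01842 = 0.03684 ≈ 0.0368.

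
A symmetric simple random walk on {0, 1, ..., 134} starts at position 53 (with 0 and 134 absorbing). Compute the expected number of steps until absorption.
E[τ | X_0 = 53] = 4293

Let v_k = E[τ | X_0 = k]. Boundary: v_0 = v_134 = 0. Recurrence: v_k = 1 + (v_{k-1} + v_{k+1})/2 for 1 ≤ k ≤ 133. The particular solution to v_k − (v_{k-1} + v_{k+1})/2 = 1 is v_k = −k^2. Adding homogeneous solution A + B k and matching boundaries gives v_k = k (134 − k). Substituting k = 53: v_53 = 53 · 81 = 4293.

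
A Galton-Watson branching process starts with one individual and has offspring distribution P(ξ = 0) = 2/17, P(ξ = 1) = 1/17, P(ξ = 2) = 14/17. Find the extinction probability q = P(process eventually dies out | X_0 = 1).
q = 1/7

The pgf is f(s) = 2/17 + 1/17·s + 14/17·s². The extinction probability q is the smallest fixed point of f in [0, 1]. Setting s = f(s):
  14/17·s² + (1/17 − 1)·s + 2/17 = 0
  14/17·s² − (2/17 + 14/17)·s + 2/17 = 0
which factors as (s − 1)·(14/17·s − 2/17) = 0, giving roots s = 1 and s = (2/17)/(14/17) = 1/7.
Mean offspring μ = 1/17 + 2·14/17 = 29/17 > 1 (supercritical), so q < 1. The extinction probability is the smaller root: q = (2/17)/(14/17) = 1/7.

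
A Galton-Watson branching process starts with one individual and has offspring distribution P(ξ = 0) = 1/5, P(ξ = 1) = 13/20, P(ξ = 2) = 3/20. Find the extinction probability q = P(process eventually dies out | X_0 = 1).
q = 1

Mean offspring μ = 0·1/5 + 1·13/20 + 2·3/20 = 19/20 ≤ 1. For μ ≤ 1 with offspring not concentrated at 1, the Galton-Watson process goes extinct almost surely, so q = 1.
(Algebraic check: The pgf is f(s) = 1/5 + 13/20·s + 3/20·s². The extinction probability q is the smallest fixed point of f in [0, 1]. Setting s = f(s):
  3/20·s² + (13/20 − 1)·s + 1/5 = 0
  3/20·s² − (1/5 + 3/20)·s + 1/5 = 0
which factors as (s − 1)·(3/20·s − 1/5) = 0, giving roots s = 1 and s = (1/5)/(3/20) = 4/3. Since 4/3 ≥ 1, the smallest root in [0, 1] is s = 1.)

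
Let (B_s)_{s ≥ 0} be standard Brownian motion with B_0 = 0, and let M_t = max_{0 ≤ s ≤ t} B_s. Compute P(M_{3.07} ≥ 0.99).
P(M_{3.07} ≥ 0.99) = 2·P(B_{3.07} ≥ 0.99) = 2(1 − Φ(0.99/√3.07)) ≈ 0.5721

By the reflection principle for Brownian motion, P(M_t ≥ a) = 2 · P(B_t ≥ a) for a ≥ 0. Since B_t ~ N(0, t), P(B_t ≥ 0.99) = 1 − Φ(0.99/√t) = 1 − Φ(0.99/√3.07) = 1 − Φ(0.5650). So
  P(M_{3.07} ≥ 0.99) = 2(1 − Φ(0.5650)) ≈ 0.5721.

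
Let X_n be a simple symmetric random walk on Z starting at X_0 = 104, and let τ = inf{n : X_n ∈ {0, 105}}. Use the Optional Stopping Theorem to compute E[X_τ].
E[X_τ] = 104

X_n is a martingale and τ is a bounded-mean stopping time (indeed τ is finite a.s. with bounded expectation since the walk is in a bounded region). By the OST, E[X_τ] = E[X_0] = 104. Equivalently: E[X_τ] = 105 · P(hit 105 first) + 0 · P(hit 0 first) = 105 · (104/105) = 104.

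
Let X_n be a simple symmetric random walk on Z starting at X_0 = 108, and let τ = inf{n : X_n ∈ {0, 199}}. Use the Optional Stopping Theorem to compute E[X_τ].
E[X_τ] = 108

X_n is a martingale and τ is a bounded-mean stopping time (indeed τ is finite a.s. with bounded expectation since the walk is in a bounded region). By the OST, E[X_τ] = E[X_0] = 108. Equivalently: E[X_τ] = 199 · P(hit 199 first) + 0 · P(hit 0 first) = 199 · (108/199) = 108.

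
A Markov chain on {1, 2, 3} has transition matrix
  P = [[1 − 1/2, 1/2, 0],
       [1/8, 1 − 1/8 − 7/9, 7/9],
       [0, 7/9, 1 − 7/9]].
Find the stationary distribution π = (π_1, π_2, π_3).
π = (1/9, 4/9, 4/9)

This is a birth-death chain on three states, which satisfies detailed balance: π_1 · P_{12} = π_2 · P_{21} and π_2 · P_{23} = π_3 · P_{32}.
From π_1 · 1/2 = π_2 · 1/8: π_2/π_1 = (1/2)/(1/8) = 4.
From π_2 · 7/9 = π_3 · 7/9: π_3/π_2 = (7/9)/(7/9) = 1.
Take π_1 proportional to 1; then unnormalized π = (1, 4, 4). Normalize by dividing by the sum 9:
  π = (1/9, 4/9, 4/9).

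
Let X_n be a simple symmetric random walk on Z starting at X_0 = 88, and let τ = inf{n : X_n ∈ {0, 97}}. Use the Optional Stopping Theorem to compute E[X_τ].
E[X_τ] = 88

X_n is a martingale and τ is a bounded-mean stopping time (indeed τ is finite a.s. with bounded expectation since the walk is in a bounded region). By the OST, E[X_τ] = E[X_0] = 88. Equivalently: E[X_τ] = 97 · P(hit 97 first) + 0 · P(hit 0 first) = 97 · (88/97) = 88.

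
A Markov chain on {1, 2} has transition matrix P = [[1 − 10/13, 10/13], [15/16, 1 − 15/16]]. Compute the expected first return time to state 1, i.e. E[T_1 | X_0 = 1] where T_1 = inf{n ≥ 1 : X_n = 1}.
E[T_1 | X_0 = 1] = 1/π_1 = 71/39

For an irreducible recurrent Markov chain with stationary distribution π, E[T_i | X_0 = i] = 1/π_i (Kac's formula). Here π_1 = (15/16)/(10/13 + 15/16) = (15/16)/(355/208) = 39/71, so E[T_1 | X_0 = 1] = 1/π_1 = (10/13 + 15/16)/(15/16) = (355/208)/(15/16) = 71/39.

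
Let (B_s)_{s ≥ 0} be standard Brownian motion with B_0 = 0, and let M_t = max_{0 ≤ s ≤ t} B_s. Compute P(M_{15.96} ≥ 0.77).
P(M_{15.96} ≥ 0.77) = 2·P(B_{15.96} ≥ 0.77) = 2(1 − Φ(0.77/√15.96)) ≈ 0.8472

By the reflection principle for Brownian motion, P(M_t ≥ a) = 2 · P(B_t ≥ a) for a ≥ 0. Since B_t ~ N(0, t), P(B_t ≥ 0.77) = 1 − Φ(0.77/√t) = 1 − Φ(0.77/√15.96) = 1 − Φ(0.1927). So
  P(M_{15.96} ≥ 0.77) = 2(1 − Φ(0.1927)) ≈ 0.8472.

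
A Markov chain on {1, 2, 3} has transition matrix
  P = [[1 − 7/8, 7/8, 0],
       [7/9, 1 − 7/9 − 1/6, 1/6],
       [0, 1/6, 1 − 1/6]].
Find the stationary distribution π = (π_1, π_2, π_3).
π = (4/13, 9/26, 9/26)

This is a birth-death chain on three states, which satisfies detailed balance: π_1 · P_{12} = π_2 · P_{21} and π_2 · P_{23} = π_3 · P_{32}.
From π_1 · 7/8 = π_2 · 7/9: π_2/π_1 = (7/8)/(7/9) = 9/8.
From π_2 · 1/6 = π_3 · 1/6: π_3/π_2 = (1/6)/(1/6) = 1.
Take π_1 proportional to 1; then unnormalized π = (1, 9/8, 9/8). Normalize by dividing by the sum 13/4:
  π = (4/13, 9/26, 9/26).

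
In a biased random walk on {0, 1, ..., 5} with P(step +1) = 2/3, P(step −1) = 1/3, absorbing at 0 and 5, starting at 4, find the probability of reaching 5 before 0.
P(hit 5 before 0) = (1 − (1/2)^4) / (1 − (1/2)^5) = 30/31

Let u_k denote P(reach 5 before 0 | start at k). Boundary: u_0 = 0, u_5 = 1. Recurrence: u_k = 2/3·u_{k+1} + 1/3·u_{k-1} for 1 ≤ k ≤ 4. Try u_k = A + B·r^k with r = q/p = (1/3)/(2/3) = 1/2. Substitution satisfies the recurrence; boundary conditions give:
  u_k = (1 − r^k) / (1 − r^N) = (1 − (1/2)^4) / (1 − (1/2)^5) = 30/31.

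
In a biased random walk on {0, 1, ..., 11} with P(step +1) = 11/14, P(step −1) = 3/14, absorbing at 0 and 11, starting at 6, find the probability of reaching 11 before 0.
P(hit 11 before 0) = (1 − (3/11)^6) / (1 − (3/11)^11) = 35649283054/35663936683

Let u_k denote P(reach 11 before 0 | start at k). Boundary: u_0 = 0, u_11 = 1. Recurrence: u_k = 11/14·u_{k+1} + 3/14·u_{k-1} for 1 ≤ k ≤ 10. Try u_k = A + B·r^k with r = q/p = (3/14)/(11/14) = 3/11. Substitution satisfies the recurrence; boundary conditions give:
  u_k = (1 − r^k) / (1 − r^N) = (1 − (3/11)^6) / (1 − (3/11)^11) = 35649283054/35663936683.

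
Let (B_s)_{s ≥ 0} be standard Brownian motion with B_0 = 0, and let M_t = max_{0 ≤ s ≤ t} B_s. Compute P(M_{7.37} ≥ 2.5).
P(M_{7.37} ≥ 2.5) = 2·P(B_{7.37} ≥ 2.5) = 2(1 − Φ(2.5/√7.37)) ≈ 0.3571

By the reflection principle for Brownian motion, P(M_t ≥ a) = 2 · P(B_t ≥ a) for a ≥ 0. Since B_t ~ N(0, t), P(B_t ≥ 2.5) = 1 − Φ(2.5/√t) = 1 − Φ(2.5/√7.37) = 1 − Φ(0.9209). So
  P(M_{7.37} ≥ 2.5) = 2(1 − Φ(0.9209)) ≈ 0.3571.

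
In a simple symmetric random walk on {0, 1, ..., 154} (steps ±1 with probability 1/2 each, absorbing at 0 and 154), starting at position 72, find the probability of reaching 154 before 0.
P(hit 154 before 0) = 72/154 = 36/77

Let u_k = P(hit 154 before 0 | start at k). Then u_0 = 0, u_154 = 1, and u_k = u_{k-1}/2 + u_{k+1}/2 for 1 ≤ k ≤ 153. This harmonic recurrence is solved by u_k = k/154, giving u_72 = 72/154 = 36/77.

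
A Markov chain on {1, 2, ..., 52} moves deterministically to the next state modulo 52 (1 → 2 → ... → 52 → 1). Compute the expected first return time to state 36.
E[T_36 | X_0 = 36] = 52

The chain cycles deterministically, so starting at state 36 it returns in exactly 52 steps. Equivalently, the stationary distribution is uniform π_j = 1/52 for every state j, so by Kac's formula E[T_36] = 1/π_36 = 52.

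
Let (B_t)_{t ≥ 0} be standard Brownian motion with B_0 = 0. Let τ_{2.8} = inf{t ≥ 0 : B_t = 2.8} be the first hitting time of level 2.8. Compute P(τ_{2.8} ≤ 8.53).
P(τ_{2.8} ≤ 8.53) = 2(1 − Φ(2.8/√8.53)) = 2(1 − Φ(0.9587)) ≈ 0.3377

By the reflection principle for standard BM, P(τ_b ≤ t) = 2 · P(B_t ≥ b). Since B_t ~ N(0, t), P(B_t ≥ 2.8) = 1 − Φ(2.8/√t) = 1 − Φ(2.8/√8.53) = 1 − Φ(0.9587) ≈ 0.16885. Doubling: P(τ_{2.8} ≤ 8.53) ≈ 2 · 0.16885 = 0.33770 ≈ 0.3377.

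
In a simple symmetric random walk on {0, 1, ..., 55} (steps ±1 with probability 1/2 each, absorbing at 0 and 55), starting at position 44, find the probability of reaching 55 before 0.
P(hit 55 before 0) = 44/55 = 4/5

Let u_k = P(hit 55 before 0 | start at k). Then u_0 = 0, u_55 = 1, and u_k = u_{k-1}/2 + u_{k+1}/2 for 1 ≤ k ≤ 54. This harmonic recurrence is solved by u_k = k/55, giving u_44 = 44/55 = 4/5.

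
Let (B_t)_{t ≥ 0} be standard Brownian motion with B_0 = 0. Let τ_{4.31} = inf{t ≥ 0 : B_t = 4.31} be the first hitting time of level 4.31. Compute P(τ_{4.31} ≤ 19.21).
P(τ_{4.31} ≤ 19.21) = 2(1 − Φ(4.31/√19.21)) = 2(1 − Φ(0.9834)) ≈ 0.3254

By the reflection principle for standard BM, P(τ_b ≤ t) = 2 · P(B_t ≥ b). Since B_t ~ N(0, t), P(B_t ≥ 4.31) = 1 − Φ(4.31/√t) = 1 − Φ(4.31/√19.21) = 1 − Φ(0.9834) ≈ 0.16271. Doubling: P(τ_{4.31} ≤ 19.21) ≈ 2 · 0.16271 = 0.32542 ≈ 0.3254.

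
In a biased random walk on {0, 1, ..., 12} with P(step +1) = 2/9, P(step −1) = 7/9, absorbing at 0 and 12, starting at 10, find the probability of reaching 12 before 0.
P(hit 12 before 0) = (1 − (7/2)^10) / (1 − (7/2)^12) = 25108820/307584069

Let u_k denote P(reach 12 before 0 | start at k). Boundary: u_0 = 0, u_12 = 1. Recurrence: u_k = 2/9·u_{k+1} + 7/9·u_{k-1} for 1 ≤ k ≤ 11. Try u_k = A + B·r^k with r = q/p = (7/9)/(2/9) = 7/2. Substitution satisfies the recurrence; boundary conditions give:
  u_k = (1 − r^k) / (1 − r^N) = (1 − (7/2)^10) / (1 − (7/2)^12) = 25108820/307584069.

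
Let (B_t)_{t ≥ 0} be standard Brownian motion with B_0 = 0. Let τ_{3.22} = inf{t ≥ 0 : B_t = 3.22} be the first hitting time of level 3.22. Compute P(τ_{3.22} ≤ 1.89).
P(τ_{3.22} ≤ 1.89) = 2(1 − Φ(3.22/√1.89)) = 2(1 − Φ(2.3422)) ≈ 0.0192

By the reflection principle for standard BM, P(τ_b ≤ t) = 2 · P(B_t ≥ b). Since B_t ~ N(0, t), P(B_t ≥ 3.22) = 1 − Φ(3.22/√t) = 1 − Φ(3.22/√1.89) = 1 − Φ(2.3422) ≈ 0.00959. Doubling: P(τ_{3.22} ≤ 1.89) ≈ 2 · 0.00959 = 0.01918 ≈ 0.0192.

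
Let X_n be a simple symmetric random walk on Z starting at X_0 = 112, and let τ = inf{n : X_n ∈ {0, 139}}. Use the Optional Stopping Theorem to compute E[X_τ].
E[X_τ] = 112

X_n is a martingale and τ is a bounded-mean stopping time (indeed τ is finite a.s. with bounded expectation since the walk is in a bounded region). By the OST, E[X_τ] = E[X_0] = 112. Equivalently: E[X_τ] = 139 · P(hit 139 first) + 0 · P(hit 0 first) = 139 · (112/139) = 112.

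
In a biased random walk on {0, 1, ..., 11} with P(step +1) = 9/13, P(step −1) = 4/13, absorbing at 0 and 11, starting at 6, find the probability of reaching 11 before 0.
P(hit 11 before 0) = (1 − (4/9)^6) / (1 − (4/9)^11) = 6227838981/6275373061

Let u_k denote P(reach 11 before 0 | start at k). Boundary: u_0 = 0, u_11 = 1. Recurrence: u_k = 9/13·u_{k+1} + 4/13·u_{k-1} for 1 ≤ k ≤ 10. Try u_k = A + B·r^k with r = q/p = (4/13)/(9/13) = 4/9. Substitution satisfies the recurrence; boundary conditions give:
  u_k = (1 − r^k) / (1 − r^N) = (1 − (4/9)^6) / (1 − (4/9)^11) = 6227838981/6275373061.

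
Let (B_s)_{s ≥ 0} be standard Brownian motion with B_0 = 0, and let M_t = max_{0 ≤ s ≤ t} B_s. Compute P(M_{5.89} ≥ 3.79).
P(M_{5.89} ≥ 3.79) = 2·P(B_{5.89} ≥ 3.79) = 2(1 − Φ(3.79/√5.89)) ≈ 0.1184

By the reflection principle for Brownian motion, P(M_t ≥ a) = 2 · P(B_t ≥ a) for a ≥ 0. Since B_t ~ N(0, t), P(B_t ≥ 3.79) = 1 − Φ(3.79/√t) = 1 − Φ(3.79/√5.89) = 1 − Φ(1.5616). So
  P(M_{5.89} ≥ 3.79) = 2(1 − Φ(1.5616)) ≈ 0.1184.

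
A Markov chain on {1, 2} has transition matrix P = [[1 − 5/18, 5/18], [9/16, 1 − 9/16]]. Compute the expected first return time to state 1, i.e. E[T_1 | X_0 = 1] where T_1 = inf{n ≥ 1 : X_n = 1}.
E[T_1 | X_0 = 1] = 1/π_1 = 121/81

For an irreducible recurrent Markov chain with stationary distribution π, E[T_i | X_0 = i] = 1/π_i (Kac's formula). Here π_1 = (9/16)/(5/18 + 9/16) = (9/16)/(121/144) = 81/121, so E[T_1 | X_0 = 1] = 1/π_1 = (5/18 + 9/16)/(9/16) = (121/144)/(9/16) = 121/81.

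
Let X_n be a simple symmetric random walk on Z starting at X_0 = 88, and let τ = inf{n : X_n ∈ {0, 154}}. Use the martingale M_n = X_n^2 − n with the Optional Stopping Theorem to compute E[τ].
E[τ] = 5808

M_n = X_n^2 − n is a martingale (since E[X_{n+1}^2 | F_n] = X_n^2 + 1). By OST (τ has finite mean in a bounded region), E[M_τ] = E[M_0] = X_0^2 − 0 = 88^2 = 7744. Also E[M_τ] = E[X_τ^2] − E[τ]. The walk exits at 0 or 154, with P(hit 154 first) = 88/154, so E[X_τ^2] = 154^2 · 88/154 + 0 = 13552. Thus E[τ] = E[X_τ^2] − E[M_τ] = 13552 − 7744 = 5808 = 88(154 − 88) = 5808.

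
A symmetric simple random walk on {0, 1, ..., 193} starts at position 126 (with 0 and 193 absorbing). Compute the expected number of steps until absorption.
E[τ | X_0 = 126] = 8442

Let v_k = E[τ | X_0 = k]. Boundary: v_0 = v_193 = 0. Recurrence: v_k = 1 + (v_{k-1} + v_{k+1})/2 for 1 ≤ k ≤ 192. The particular solution to v_k − (v_{k-1} + v_{k+1})/2 = 1 is v_k = −k^2. Adding homogeneous solution A + B k and matching boundaries gives v_k = k (193 − k). Substituting k = 126: v_126 = 126 · 67 = 8442.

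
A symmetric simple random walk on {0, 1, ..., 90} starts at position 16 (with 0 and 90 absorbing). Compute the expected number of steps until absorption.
E[τ | X_0 = 16] = 1184

Let v_k = E[τ | X_0 = k]. Boundary: v_0 = v_90 = 0. Recurrence: v_k = 1 + (v_{k-1} + v_{k+1})/2 for 1 ≤ k ≤ 89. The particular solution to v_k − (v_{k-1} + v_{k+1})/2 = 1 is v_k = −k^2. Adding homogeneous solution A + B k and matching boundaries gives v_k = k (90 − k). Substituting k = 16: v_16 = 16 · 74 = 1184.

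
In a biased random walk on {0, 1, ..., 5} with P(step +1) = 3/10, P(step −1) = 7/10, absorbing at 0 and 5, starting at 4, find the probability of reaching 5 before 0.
P(hit 5 before 0) = (1 − (7/3)^4) / (1 − (7/3)^5) = 1740/4141

Let u_k denote P(reach 5 before 0 | start at k). Boundary: u_0 = 0, u_5 = 1. Recurrence: u_k = 3/10·u_{k+1} + 7/10·u_{k-1} for 1 ≤ k ≤ 4. Try u_k = A + B·r^k with r = q/p = (7/10)/(3/10) = 7/3. Substitution satisfies the recurrence; boundary conditions give:
  u_k = (1 − r^k) / (1 − r^N) = (1 − (7/3)^4) / (1 − (7/3)^5) = 1740/4141.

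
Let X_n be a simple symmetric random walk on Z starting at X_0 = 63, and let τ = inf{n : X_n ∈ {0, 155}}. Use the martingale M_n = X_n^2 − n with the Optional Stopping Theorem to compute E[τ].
E[τ] = 5796

M_n = X_n^2 − n is a martingale (since E[X_{n+1}^2 | F_n] = X_n^2 + 1). By OST (τ has finite mean in a bounded region), E[M_τ] = E[M_0] = X_0^2 − 0 = 63^2 = 3969. Also E[M_τ] = E[X_τ^2] − E[τ]. The walk exits at 0 or 155, with P(hit 155 first) = 63/155, so E[X_τ^2] = 155^2 · 63/155 + 0 = 9765. Thus E[τ] = E[X_τ^2] − E[M_τ] = 9765 − 3969 = 5796 = 63(155 − 63) = 5796.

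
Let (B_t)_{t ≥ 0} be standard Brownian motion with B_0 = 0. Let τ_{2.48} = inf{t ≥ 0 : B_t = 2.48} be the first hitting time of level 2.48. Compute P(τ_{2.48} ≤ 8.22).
P(τ_{2.48} ≤ 8.22) = 2(1 − Φ(2.48/√8.22)) = 2(1 − Φ(0.8650)) ≈ 0.3870

By the reflection principle for standard BM, P(τ_b ≤ t) = 2 · P(B_t ≥ b). Since B_t ~ N(0, t), P(B_t ≥ 2.48) = 1 − Φ(2.48/√t) = 1 − Φ(2.48/√8.22) = 1 − Φ(0.8650) ≈ 0.19352. Doubling: P(τ_{2.48} ≤ 8.22) ≈ 2 · 0.19352 = 0.38704 ≈ 0.3870.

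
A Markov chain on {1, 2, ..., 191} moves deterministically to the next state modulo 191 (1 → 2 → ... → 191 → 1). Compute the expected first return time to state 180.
E[T_180 | X_0 = 180] = 191

The chain cycles deterministically, so starting at state 180 it returns in exactly 191 steps. Equivalently, the stationary distribution is uniform π_j = 1/191 for every state j, so by Kac's formula E[T_180] = 1/π_180 = 191.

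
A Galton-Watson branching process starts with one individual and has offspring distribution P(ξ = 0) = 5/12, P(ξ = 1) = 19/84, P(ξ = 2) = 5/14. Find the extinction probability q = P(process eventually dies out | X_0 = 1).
q = 1

Mean offspring μ = 0·5/12 + 1·19/84 + 2·5/14 = 79/84 ≤ 1. For μ ≤ 1 with offspring not concentrated at 1, the Galton-Watson process goes extinct almost surely, so q = 1.
(Algebraic check: The pgf is f(s) = 5/12 + 19/84·s + 5/14·s². The extinction probability q is the smallest fixed point of f in [0, 1]. Setting s = f(s):
  5/14·s² + (19/84 − 1)·s + 5/12 = 0
  5/14·s² − (5/12 + 5/14)·s + 5/12 = 0
which factors as (s − 1)·(5/14·s − 5/12) = 0, giving roots s = 1 and s = (5/12)/(5/14) = 7/6. Since 7/6 ≥ 1, the smallest root in [0, 1] is s = 1.)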